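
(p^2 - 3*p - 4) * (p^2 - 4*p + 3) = p^4 - 7*p^3 + 11*p^2 + 7*p - 12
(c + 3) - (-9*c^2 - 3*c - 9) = 9*c^2 + 4*c + 12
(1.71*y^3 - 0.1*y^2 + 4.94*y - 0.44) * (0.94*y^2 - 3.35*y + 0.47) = 1.6074*y^5 - 5.8225*y^4 + 5.7823*y^3 - 17.0096*y^2 + 3.7958*y - 0.2068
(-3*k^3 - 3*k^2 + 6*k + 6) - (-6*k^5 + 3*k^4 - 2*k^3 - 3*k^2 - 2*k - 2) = 6*k^5 - 3*k^4 - k^3 + 8*k + 8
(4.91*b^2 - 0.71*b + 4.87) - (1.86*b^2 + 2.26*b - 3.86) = 3.05*b^2 - 2.97*b + 8.73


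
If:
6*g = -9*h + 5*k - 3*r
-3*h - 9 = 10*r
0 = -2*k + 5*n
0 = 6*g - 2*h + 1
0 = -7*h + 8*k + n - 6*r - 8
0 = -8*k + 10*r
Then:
No Solution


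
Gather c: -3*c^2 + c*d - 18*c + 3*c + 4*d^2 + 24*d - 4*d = -3*c^2 + c*(d - 15) + 4*d^2 + 20*d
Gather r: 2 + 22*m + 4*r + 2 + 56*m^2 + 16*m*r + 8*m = 56*m^2 + 30*m + r*(16*m + 4) + 4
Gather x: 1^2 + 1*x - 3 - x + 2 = 0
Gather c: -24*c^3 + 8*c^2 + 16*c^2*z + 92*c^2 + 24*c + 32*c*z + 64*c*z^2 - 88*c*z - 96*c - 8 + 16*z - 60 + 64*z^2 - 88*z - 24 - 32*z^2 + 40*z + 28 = -24*c^3 + c^2*(16*z + 100) + c*(64*z^2 - 56*z - 72) + 32*z^2 - 32*z - 64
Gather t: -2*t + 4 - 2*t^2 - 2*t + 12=-2*t^2 - 4*t + 16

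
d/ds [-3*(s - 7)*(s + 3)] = 12 - 6*s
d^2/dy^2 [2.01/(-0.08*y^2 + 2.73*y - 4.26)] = (0.025728*y^2 - 0.877968*y - 2.01*(0.16*y - 2.73)*(0.32*y - 5.46) + 1.370016)/(0.08*y^2 - 2.73*y + 4.26)^3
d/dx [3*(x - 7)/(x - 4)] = 9/(x - 4)^2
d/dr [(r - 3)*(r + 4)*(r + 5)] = 3*r^2 + 12*r - 7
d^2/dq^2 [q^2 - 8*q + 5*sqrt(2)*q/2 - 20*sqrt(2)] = 2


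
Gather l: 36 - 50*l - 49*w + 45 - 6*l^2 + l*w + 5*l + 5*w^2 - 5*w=-6*l^2 + l*(w - 45) + 5*w^2 - 54*w + 81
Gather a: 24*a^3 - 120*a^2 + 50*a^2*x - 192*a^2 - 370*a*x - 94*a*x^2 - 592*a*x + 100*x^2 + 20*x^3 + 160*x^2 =24*a^3 + a^2*(50*x - 312) + a*(-94*x^2 - 962*x) + 20*x^3 + 260*x^2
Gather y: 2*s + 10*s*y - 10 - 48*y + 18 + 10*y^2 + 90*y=2*s + 10*y^2 + y*(10*s + 42) + 8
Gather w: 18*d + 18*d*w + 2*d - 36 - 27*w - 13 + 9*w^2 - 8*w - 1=20*d + 9*w^2 + w*(18*d - 35) - 50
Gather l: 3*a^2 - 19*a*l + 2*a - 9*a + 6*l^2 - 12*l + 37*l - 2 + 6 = 3*a^2 - 7*a + 6*l^2 + l*(25 - 19*a) + 4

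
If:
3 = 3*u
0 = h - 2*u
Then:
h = 2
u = 1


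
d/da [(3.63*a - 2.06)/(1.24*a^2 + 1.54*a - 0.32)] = (-4.5012*a^2 + 5.1088*a + 2.0108)/(1.5376*a^4 + 3.8192*a^3 + 1.578*a^2 - 0.9856*a + 0.1024)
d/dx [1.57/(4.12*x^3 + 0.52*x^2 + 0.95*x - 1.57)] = (-19.4052*x^2 - 1.6328*x - 1.4915)/(4.12*x^3 + 0.52*x^2 + 0.95*x - 1.57)^2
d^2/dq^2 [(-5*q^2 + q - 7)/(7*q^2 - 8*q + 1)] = 66*(-7*q^3 - 28*q^2 + 35*q - 12)/(343*q^6 - 1176*q^5 + 1491*q^4 - 848*q^3 + 213*q^2 - 24*q + 1)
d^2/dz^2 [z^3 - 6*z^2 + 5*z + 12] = 6*z - 12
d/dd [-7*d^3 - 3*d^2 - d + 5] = -21*d^2 - 6*d - 1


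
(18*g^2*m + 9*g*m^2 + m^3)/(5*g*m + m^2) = (18*g^2 + 9*g*m + m^2)/(5*g + m)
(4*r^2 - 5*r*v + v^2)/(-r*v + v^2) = (-4*r + v)/v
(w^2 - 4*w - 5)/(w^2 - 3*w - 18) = (-w^2 + 4*w + 5)/(-w^2 + 3*w + 18)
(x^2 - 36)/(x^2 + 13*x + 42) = (x - 6)/(x + 7)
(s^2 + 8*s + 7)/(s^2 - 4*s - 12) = (s^2 + 8*s + 7)/(s^2 - 4*s - 12)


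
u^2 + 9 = (u - 3*I)*(u + 3*I)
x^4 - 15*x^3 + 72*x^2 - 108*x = x*(x - 6)^2*(x - 3)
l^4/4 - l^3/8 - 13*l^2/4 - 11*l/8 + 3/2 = (l/4 + 1/4)*(l - 4)*(l - 1/2)*(l + 3)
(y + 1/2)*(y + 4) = y^2 + 9*y/2 + 2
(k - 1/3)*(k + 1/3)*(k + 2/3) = k^3 + 2*k^2/3 - k/9 - 2/27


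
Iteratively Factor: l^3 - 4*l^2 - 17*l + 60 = (l - 3)*(l^2 - l - 20) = (l - 5)*(l - 3)*(l + 4)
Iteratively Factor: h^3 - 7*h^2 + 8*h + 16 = (h + 1)*(h^2 - 8*h + 16) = (h - 4)*(h + 1)*(h - 4)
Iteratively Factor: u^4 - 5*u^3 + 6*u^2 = (u - 2)*(u^3 - 3*u^2) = (u - 3)*(u - 2)*(u^2) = u*(u - 3)*(u - 2)*(u)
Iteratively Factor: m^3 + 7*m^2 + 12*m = (m + 3)*(m^2 + 4*m) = m*(m + 3)*(m + 4)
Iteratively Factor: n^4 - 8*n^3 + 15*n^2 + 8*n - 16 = (n - 4)*(n^3 - 4*n^2 - n + 4) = (n - 4)*(n + 1)*(n^2 - 5*n + 4) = (n - 4)^2*(n + 1)*(n - 1)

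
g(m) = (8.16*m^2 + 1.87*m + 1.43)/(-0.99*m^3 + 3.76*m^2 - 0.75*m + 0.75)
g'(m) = (16.32*m + 1.87)/(-0.99*m^3 + 3.76*m^2 - 0.75*m + 0.75) + (2.97*m^2 - 7.52*m + 0.75)*(8.16*m^2 + 1.87*m + 1.43)/(-0.99*m^3 + 3.76*m^2 - 0.75*m + 0.75)^2 = (8.0784*m^4 + 3.7026*m^3 - 8.9041*m^2 + 1.4864*m + 2.475)/(0.9801*m^6 - 7.4448*m^5 + 15.6226*m^4 - 7.125*m^3 + 6.2025*m^2 - 1.125*m + 0.5625)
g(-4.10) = 0.97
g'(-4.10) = 0.10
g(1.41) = 4.62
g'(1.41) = 1.51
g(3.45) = 46.40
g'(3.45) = 233.97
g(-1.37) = 1.25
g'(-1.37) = 0.02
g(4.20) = -16.26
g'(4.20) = 29.74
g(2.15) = 6.46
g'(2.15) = 3.90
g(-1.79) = 1.22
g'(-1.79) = 0.08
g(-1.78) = 1.22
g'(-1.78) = 0.08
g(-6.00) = 0.80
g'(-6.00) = 0.07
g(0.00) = 1.91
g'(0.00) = 4.40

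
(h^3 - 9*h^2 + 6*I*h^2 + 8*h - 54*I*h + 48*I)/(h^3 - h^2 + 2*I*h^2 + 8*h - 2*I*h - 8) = (h^2 + h*(-8 + 6*I) - 48*I)/(h^2 + 2*I*h + 8)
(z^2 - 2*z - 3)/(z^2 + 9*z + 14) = (z^2 - 2*z - 3)/(z^2 + 9*z + 14)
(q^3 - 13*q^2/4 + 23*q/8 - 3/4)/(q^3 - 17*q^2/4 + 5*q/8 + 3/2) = (2*q^2 - 5*q + 2)/(2*q^2 - 7*q - 4)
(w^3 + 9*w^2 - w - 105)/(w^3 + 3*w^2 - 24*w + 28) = (w^2 + 2*w - 15)/(w^2 - 4*w + 4)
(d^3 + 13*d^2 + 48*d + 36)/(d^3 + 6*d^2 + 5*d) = (d^2 + 12*d + 36)/(d*(d + 5))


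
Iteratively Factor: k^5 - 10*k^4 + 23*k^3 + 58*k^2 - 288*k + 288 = (k - 4)*(k^4 - 6*k^3 - k^2 + 54*k - 72) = (k - 4)^2*(k^3 - 2*k^2 - 9*k + 18) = (k - 4)^2*(k - 2)*(k^2 - 9) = (k - 4)^2*(k - 2)*(k + 3)*(k - 3)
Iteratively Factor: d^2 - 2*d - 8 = (d + 2)*(d - 4)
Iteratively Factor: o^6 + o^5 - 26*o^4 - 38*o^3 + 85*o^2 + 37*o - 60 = (o + 3)*(o^5 - 2*o^4 - 20*o^3 + 22*o^2 + 19*o - 20) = (o - 1)*(o + 3)*(o^4 - o^3 - 21*o^2 + o + 20) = (o - 1)*(o + 3)*(o + 4)*(o^3 - 5*o^2 - o + 5) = (o - 1)^2*(o + 3)*(o + 4)*(o^2 - 4*o - 5) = (o - 1)^2*(o + 1)*(o + 3)*(o + 4)*(o - 5)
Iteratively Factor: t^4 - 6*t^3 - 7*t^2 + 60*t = (t - 4)*(t^3 - 2*t^2 - 15*t) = (t - 4)*(t + 3)*(t^2 - 5*t) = (t - 5)*(t - 4)*(t + 3)*(t)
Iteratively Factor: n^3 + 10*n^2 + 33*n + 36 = (n + 3)*(n^2 + 7*n + 12) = (n + 3)*(n + 4)*(n + 3)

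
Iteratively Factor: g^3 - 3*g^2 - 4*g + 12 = (g - 3)*(g^2 - 4) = (g - 3)*(g + 2)*(g - 2)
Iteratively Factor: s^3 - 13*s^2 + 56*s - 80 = (s - 4)*(s^2 - 9*s + 20) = (s - 5)*(s - 4)*(s - 4)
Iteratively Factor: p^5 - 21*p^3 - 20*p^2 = (p)*(p^4 - 21*p^2 - 20*p) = p*(p - 5)*(p^3 + 5*p^2 + 4*p) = p^2*(p - 5)*(p^2 + 5*p + 4) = p^2*(p - 5)*(p + 4)*(p + 1)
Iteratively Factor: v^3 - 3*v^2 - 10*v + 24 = (v - 2)*(v^2 - v - 12) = (v - 2)*(v + 3)*(v - 4)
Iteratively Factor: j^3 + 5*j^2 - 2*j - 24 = (j - 2)*(j^2 + 7*j + 12) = (j - 2)*(j + 4)*(j + 3)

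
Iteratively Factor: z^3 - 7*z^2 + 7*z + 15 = (z + 1)*(z^2 - 8*z + 15) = (z - 5)*(z + 1)*(z - 3)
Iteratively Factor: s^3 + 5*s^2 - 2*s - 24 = (s - 2)*(s^2 + 7*s + 12) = (s - 2)*(s + 3)*(s + 4)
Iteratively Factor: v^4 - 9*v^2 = (v)*(v^3 - 9*v) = v*(v - 3)*(v^2 + 3*v) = v^2*(v - 3)*(v + 3)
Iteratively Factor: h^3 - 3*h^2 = (h)*(h^2 - 3*h) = h^2*(h - 3)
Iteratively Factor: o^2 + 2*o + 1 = (o + 1)*(o + 1)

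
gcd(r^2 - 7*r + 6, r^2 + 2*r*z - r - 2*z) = r - 1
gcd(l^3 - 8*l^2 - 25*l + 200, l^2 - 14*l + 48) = l - 8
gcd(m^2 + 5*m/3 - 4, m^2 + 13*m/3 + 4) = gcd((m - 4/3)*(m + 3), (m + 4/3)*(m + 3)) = m + 3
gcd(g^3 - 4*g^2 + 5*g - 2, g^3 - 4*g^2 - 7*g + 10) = g - 1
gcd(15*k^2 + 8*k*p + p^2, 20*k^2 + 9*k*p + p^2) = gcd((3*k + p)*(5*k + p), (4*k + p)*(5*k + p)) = 5*k + p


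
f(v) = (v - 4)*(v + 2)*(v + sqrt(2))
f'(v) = (v - 4)*(v + 2) + (v - 4)*(v + sqrt(2)) + (v + 2)*(v + sqrt(2)) = 3*v^2 - 4*v + 2*sqrt(2)*v - 8 - 2*sqrt(2)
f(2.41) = -26.82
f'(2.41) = 3.77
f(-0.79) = -3.62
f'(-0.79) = -8.03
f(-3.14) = -14.05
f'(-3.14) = 22.43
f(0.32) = -14.81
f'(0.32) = -10.90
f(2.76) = -24.64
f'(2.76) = 8.79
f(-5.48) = -134.13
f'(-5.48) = 85.68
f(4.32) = 11.60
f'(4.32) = 40.10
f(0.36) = -15.24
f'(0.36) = -10.86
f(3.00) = -22.07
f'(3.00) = 12.66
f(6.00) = 118.63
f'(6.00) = 90.14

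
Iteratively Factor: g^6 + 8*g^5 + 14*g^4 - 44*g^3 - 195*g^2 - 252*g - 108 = (g + 2)*(g^5 + 6*g^4 + 2*g^3 - 48*g^2 - 99*g - 54) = (g + 2)^2*(g^4 + 4*g^3 - 6*g^2 - 36*g - 27) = (g + 1)*(g + 2)^2*(g^3 + 3*g^2 - 9*g - 27) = (g + 1)*(g + 2)^2*(g + 3)*(g^2 - 9) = (g + 1)*(g + 2)^2*(g + 3)^2*(g - 3)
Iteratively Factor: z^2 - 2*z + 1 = (z - 1)*(z - 1)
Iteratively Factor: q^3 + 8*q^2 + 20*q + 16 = (q + 2)*(q^2 + 6*q + 8) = (q + 2)*(q + 4)*(q + 2)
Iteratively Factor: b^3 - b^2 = (b)*(b^2 - b) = b*(b - 1)*(b)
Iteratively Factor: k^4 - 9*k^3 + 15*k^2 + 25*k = (k + 1)*(k^3 - 10*k^2 + 25*k) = (k - 5)*(k + 1)*(k^2 - 5*k) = k*(k - 5)*(k + 1)*(k - 5)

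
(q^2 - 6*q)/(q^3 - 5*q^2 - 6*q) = 1/(q + 1)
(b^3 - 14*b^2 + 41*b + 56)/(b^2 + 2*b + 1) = (b^2 - 15*b + 56)/(b + 1)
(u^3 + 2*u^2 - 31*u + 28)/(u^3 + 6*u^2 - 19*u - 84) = (u - 1)/(u + 3)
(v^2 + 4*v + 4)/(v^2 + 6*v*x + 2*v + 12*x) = (v + 2)/(v + 6*x)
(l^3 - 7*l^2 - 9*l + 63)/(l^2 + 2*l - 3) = (l^2 - 10*l + 21)/(l - 1)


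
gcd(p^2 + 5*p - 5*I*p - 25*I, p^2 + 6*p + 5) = p + 5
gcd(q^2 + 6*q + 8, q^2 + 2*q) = q + 2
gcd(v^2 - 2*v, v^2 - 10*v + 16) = v - 2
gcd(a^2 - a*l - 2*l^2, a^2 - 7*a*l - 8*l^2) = a + l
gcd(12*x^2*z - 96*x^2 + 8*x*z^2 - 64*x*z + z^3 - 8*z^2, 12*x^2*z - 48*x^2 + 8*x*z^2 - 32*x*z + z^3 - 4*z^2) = 12*x^2 + 8*x*z + z^2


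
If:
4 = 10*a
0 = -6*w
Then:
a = 2/5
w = 0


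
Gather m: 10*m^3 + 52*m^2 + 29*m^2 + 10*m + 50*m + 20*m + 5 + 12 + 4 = 10*m^3 + 81*m^2 + 80*m + 21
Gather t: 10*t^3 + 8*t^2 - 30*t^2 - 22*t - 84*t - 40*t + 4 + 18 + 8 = 10*t^3 - 22*t^2 - 146*t + 30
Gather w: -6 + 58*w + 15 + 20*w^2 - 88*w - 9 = 20*w^2 - 30*w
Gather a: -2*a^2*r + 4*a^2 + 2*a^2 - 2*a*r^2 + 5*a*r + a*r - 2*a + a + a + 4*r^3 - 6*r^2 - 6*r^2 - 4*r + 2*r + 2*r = a^2*(6 - 2*r) + a*(-2*r^2 + 6*r) + 4*r^3 - 12*r^2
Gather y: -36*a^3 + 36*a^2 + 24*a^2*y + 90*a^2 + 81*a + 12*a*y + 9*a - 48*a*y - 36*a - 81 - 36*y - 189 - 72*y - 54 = -36*a^3 + 126*a^2 + 54*a + y*(24*a^2 - 36*a - 108) - 324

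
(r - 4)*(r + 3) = r^2 - r - 12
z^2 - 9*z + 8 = (z - 8)*(z - 1)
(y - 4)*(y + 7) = y^2 + 3*y - 28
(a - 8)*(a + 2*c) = a^2 + 2*a*c - 8*a - 16*c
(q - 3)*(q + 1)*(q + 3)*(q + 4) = q^4 + 5*q^3 - 5*q^2 - 45*q - 36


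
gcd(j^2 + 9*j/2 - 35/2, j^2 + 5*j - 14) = j + 7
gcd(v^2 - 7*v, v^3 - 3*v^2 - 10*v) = v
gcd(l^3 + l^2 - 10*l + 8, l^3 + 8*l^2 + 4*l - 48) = l^2 + 2*l - 8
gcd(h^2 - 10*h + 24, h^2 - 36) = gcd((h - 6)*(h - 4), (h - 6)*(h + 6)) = h - 6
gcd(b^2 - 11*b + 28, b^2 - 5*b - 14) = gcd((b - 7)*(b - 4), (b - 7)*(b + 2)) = b - 7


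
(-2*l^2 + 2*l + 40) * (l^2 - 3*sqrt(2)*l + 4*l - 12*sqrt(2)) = -2*l^4 - 6*l^3 + 6*sqrt(2)*l^3 + 18*sqrt(2)*l^2 + 48*l^2 - 144*sqrt(2)*l + 160*l - 480*sqrt(2)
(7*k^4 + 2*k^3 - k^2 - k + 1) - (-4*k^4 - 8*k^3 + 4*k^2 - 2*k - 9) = 11*k^4 + 10*k^3 - 5*k^2 + k + 10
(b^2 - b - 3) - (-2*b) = b^2 + b - 3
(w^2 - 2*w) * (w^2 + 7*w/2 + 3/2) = w^4 + 3*w^3/2 - 11*w^2/2 - 3*w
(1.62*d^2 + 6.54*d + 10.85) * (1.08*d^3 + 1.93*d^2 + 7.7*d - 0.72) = 1.7496*d^5 + 10.1898*d^4 + 36.8142*d^3 + 70.1321*d^2 + 78.8362*d - 7.812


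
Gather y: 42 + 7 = 49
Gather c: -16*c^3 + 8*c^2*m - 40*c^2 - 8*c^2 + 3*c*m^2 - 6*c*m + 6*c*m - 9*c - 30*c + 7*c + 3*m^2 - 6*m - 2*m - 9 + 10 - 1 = -16*c^3 + c^2*(8*m - 48) + c*(3*m^2 - 32) + 3*m^2 - 8*m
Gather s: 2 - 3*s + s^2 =s^2 - 3*s + 2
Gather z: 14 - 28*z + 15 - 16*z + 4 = 33 - 44*z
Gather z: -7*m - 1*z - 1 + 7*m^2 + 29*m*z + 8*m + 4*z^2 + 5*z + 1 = 7*m^2 + m + 4*z^2 + z*(29*m + 4)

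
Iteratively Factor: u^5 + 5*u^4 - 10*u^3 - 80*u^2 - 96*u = (u - 4)*(u^4 + 9*u^3 + 26*u^2 + 24*u) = (u - 4)*(u + 4)*(u^3 + 5*u^2 + 6*u) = u*(u - 4)*(u + 4)*(u^2 + 5*u + 6) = u*(u - 4)*(u + 3)*(u + 4)*(u + 2)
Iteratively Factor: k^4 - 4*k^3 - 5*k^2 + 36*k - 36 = (k - 2)*(k^3 - 2*k^2 - 9*k + 18) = (k - 2)^2*(k^2 - 9) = (k - 3)*(k - 2)^2*(k + 3)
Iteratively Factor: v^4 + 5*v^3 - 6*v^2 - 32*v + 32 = (v - 2)*(v^3 + 7*v^2 + 8*v - 16) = (v - 2)*(v - 1)*(v^2 + 8*v + 16) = (v - 2)*(v - 1)*(v + 4)*(v + 4)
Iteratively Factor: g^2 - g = (g)*(g - 1)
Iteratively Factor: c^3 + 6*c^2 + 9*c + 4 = (c + 1)*(c^2 + 5*c + 4) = (c + 1)*(c + 4)*(c + 1)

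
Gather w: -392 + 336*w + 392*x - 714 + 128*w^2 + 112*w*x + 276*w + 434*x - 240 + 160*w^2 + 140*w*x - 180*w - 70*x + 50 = 288*w^2 + w*(252*x + 432) + 756*x - 1296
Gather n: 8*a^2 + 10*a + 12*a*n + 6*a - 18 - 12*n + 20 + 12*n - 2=8*a^2 + 12*a*n + 16*a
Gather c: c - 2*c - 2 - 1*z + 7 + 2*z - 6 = -c + z - 1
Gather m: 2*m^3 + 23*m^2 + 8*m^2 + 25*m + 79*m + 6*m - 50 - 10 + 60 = 2*m^3 + 31*m^2 + 110*m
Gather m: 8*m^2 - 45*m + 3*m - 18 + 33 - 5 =8*m^2 - 42*m + 10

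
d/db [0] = 0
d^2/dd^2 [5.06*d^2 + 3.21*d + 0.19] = 10.1200000000000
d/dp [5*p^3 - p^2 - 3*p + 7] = 15*p^2 - 2*p - 3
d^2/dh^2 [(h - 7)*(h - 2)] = 2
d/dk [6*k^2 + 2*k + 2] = 12*k + 2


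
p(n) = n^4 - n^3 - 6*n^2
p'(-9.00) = -3051.00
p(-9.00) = 6804.00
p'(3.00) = 45.00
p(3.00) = 0.00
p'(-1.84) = -12.99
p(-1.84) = -2.62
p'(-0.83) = 5.61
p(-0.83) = -3.09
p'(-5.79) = -807.51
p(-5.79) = 1116.83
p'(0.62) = -7.64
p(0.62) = -2.40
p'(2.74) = 26.88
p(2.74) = -9.25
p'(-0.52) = 4.87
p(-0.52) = -1.41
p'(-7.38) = -1682.62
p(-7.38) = 3041.53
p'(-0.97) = 5.17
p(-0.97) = -3.85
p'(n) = 4*n^3 - 3*n^2 - 12*n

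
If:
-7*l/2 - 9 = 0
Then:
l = -18/7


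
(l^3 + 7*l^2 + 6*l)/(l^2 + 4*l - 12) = l*(l + 1)/(l - 2)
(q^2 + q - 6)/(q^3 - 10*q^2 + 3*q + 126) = (q - 2)/(q^2 - 13*q + 42)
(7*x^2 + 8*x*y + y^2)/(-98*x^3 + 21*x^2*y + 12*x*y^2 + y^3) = (-x - y)/(14*x^2 - 5*x*y - y^2)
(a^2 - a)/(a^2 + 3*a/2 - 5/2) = 2*a/(2*a + 5)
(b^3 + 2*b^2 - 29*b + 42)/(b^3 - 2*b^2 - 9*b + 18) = (b + 7)/(b + 3)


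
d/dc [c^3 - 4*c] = 3*c^2 - 4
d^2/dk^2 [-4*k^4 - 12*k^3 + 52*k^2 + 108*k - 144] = -48*k^2 - 72*k + 104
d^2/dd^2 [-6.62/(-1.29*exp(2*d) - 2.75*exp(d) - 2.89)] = (6.62*(2.58*exp(d) + 2.75)*(5.16*exp(d) + 5.5)*exp(d) - (34.1592*exp(d) + 18.205)*(1.29*exp(2*d) + 2.75*exp(d) + 2.89))*exp(d)/(1.29*exp(2*d) + 2.75*exp(d) + 2.89)^3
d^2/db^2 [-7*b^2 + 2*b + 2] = -14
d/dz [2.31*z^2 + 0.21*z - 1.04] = 4.62*z + 0.21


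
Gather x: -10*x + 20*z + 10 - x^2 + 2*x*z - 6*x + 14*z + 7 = -x^2 + x*(2*z - 16) + 34*z + 17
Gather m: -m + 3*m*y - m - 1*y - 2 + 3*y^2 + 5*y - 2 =m*(3*y - 2) + 3*y^2 + 4*y - 4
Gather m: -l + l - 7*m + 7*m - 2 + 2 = 0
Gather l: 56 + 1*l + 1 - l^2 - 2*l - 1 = -l^2 - l + 56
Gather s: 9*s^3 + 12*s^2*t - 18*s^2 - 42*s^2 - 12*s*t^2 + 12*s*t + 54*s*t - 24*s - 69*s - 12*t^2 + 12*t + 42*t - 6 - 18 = 9*s^3 + s^2*(12*t - 60) + s*(-12*t^2 + 66*t - 93) - 12*t^2 + 54*t - 24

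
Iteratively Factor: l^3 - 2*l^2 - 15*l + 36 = (l - 3)*(l^2 + l - 12) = (l - 3)*(l + 4)*(l - 3)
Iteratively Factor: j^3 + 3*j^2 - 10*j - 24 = (j - 3)*(j^2 + 6*j + 8) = (j - 3)*(j + 2)*(j + 4)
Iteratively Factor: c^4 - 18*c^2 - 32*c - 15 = (c + 1)*(c^3 - c^2 - 17*c - 15) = (c - 5)*(c + 1)*(c^2 + 4*c + 3) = (c - 5)*(c + 1)^2*(c + 3)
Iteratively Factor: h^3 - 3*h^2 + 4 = (h + 1)*(h^2 - 4*h + 4) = (h - 2)*(h + 1)*(h - 2)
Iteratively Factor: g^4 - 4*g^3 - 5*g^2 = (g + 1)*(g^3 - 5*g^2) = g*(g + 1)*(g^2 - 5*g) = g*(g - 5)*(g + 1)*(g)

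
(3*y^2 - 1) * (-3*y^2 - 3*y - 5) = -9*y^4 - 9*y^3 - 12*y^2 + 3*y + 5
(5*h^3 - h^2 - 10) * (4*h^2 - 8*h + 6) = 20*h^5 - 44*h^4 + 38*h^3 - 46*h^2 + 80*h - 60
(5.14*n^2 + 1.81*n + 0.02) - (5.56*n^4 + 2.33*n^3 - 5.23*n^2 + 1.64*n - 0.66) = -5.56*n^4 - 2.33*n^3 + 10.37*n^2 + 0.17*n + 0.68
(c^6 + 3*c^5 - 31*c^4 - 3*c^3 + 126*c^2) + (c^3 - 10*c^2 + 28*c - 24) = c^6 + 3*c^5 - 31*c^4 - 2*c^3 + 116*c^2 + 28*c - 24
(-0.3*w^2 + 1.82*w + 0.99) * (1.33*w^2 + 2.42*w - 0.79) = -0.399*w^4 + 1.6946*w^3 + 5.9581*w^2 + 0.958*w - 0.7821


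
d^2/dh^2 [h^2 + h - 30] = 2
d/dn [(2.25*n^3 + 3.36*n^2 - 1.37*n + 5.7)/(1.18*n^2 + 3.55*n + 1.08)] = (2.655*n^4 + 15.975*n^3 + 20.8346*n^2 - 6.1944*n - 21.7146)/(1.3924*n^4 + 8.378*n^3 + 15.1513*n^2 + 7.668*n + 1.1664)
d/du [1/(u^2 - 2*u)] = 2*(1 - u)/(u^2*(u - 2)^2)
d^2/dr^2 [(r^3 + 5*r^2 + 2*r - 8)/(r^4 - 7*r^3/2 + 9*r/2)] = 4*(4*r^9 + 60*r^8 - 162*r^7 - 425*r^6 + 1623*r^5 - 1515*r^4 - 81*r^3 + 1512*r^2 - 648)/(r^3*(8*r^9 - 84*r^8 + 294*r^7 - 235*r^6 - 756*r^5 + 1323*r^4 + 486*r^3 - 1701*r^2 + 729))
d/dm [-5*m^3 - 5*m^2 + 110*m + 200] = -15*m^2 - 10*m + 110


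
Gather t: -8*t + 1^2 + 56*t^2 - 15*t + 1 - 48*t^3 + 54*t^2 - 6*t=-48*t^3 + 110*t^2 - 29*t + 2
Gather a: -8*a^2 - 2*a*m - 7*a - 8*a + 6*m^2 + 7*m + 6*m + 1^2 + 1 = -8*a^2 + a*(-2*m - 15) + 6*m^2 + 13*m + 2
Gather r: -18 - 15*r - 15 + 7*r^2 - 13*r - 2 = 7*r^2 - 28*r - 35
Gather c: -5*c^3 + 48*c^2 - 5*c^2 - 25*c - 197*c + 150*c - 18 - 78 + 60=-5*c^3 + 43*c^2 - 72*c - 36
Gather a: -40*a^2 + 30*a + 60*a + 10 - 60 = -40*a^2 + 90*a - 50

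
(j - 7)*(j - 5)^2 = j^3 - 17*j^2 + 95*j - 175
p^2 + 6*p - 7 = (p - 1)*(p + 7)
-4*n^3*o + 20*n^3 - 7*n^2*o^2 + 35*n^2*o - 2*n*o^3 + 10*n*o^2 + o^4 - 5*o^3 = (-4*n + o)*(n + o)^2*(o - 5)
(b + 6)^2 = b^2 + 12*b + 36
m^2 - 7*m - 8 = (m - 8)*(m + 1)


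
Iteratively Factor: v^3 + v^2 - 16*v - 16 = (v + 4)*(v^2 - 3*v - 4) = (v + 1)*(v + 4)*(v - 4)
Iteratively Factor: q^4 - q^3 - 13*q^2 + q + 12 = (q - 4)*(q^3 + 3*q^2 - q - 3) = (q - 4)*(q + 3)*(q^2 - 1) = (q - 4)*(q + 1)*(q + 3)*(q - 1)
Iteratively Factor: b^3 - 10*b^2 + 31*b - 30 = (b - 3)*(b^2 - 7*b + 10) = (b - 5)*(b - 3)*(b - 2)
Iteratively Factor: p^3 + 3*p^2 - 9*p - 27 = (p + 3)*(p^2 - 9) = (p - 3)*(p + 3)*(p + 3)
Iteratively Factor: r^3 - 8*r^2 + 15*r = (r)*(r^2 - 8*r + 15) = r*(r - 5)*(r - 3)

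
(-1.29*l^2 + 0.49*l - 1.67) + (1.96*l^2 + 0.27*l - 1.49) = 0.67*l^2 + 0.76*l - 3.16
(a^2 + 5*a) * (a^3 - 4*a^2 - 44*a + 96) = a^5 + a^4 - 64*a^3 - 124*a^2 + 480*a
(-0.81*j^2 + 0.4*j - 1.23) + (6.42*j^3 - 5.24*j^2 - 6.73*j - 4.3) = 6.42*j^3 - 6.05*j^2 - 6.33*j - 5.53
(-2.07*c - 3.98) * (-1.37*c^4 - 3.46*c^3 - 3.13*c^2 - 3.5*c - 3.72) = 2.8359*c^5 + 12.6148*c^4 + 20.2499*c^3 + 19.7024*c^2 + 21.6304*c + 14.8056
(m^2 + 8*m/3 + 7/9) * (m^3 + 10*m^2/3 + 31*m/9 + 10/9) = m^5 + 6*m^4 + 118*m^3/9 + 116*m^2/9 + 457*m/81 + 70/81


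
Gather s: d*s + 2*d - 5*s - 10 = 2*d + s*(d - 5) - 10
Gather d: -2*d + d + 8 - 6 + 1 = 3 - d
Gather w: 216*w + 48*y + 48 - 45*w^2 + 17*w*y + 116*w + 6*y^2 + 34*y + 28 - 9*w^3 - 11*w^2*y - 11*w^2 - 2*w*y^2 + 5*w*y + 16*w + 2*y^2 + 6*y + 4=-9*w^3 + w^2*(-11*y - 56) + w*(-2*y^2 + 22*y + 348) + 8*y^2 + 88*y + 80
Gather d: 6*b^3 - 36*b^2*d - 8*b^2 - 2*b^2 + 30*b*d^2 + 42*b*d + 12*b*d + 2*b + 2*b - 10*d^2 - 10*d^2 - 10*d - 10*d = 6*b^3 - 10*b^2 + 4*b + d^2*(30*b - 20) + d*(-36*b^2 + 54*b - 20)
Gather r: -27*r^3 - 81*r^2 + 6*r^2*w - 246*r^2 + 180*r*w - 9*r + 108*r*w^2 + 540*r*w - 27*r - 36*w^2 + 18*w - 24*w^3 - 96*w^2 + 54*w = -27*r^3 + r^2*(6*w - 327) + r*(108*w^2 + 720*w - 36) - 24*w^3 - 132*w^2 + 72*w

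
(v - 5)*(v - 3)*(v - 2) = v^3 - 10*v^2 + 31*v - 30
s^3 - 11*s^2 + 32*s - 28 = (s - 7)*(s - 2)^2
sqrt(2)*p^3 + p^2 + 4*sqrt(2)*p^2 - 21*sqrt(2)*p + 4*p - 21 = (p - 3)*(p + 7)*(sqrt(2)*p + 1)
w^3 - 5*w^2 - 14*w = w*(w - 7)*(w + 2)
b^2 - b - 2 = (b - 2)*(b + 1)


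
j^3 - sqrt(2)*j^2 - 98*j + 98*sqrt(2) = (j - 7*sqrt(2))*(j - sqrt(2))*(j + 7*sqrt(2))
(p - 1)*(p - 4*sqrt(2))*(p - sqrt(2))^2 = p^4 - 6*sqrt(2)*p^3 - p^3 + 6*sqrt(2)*p^2 + 18*p^2 - 18*p - 8*sqrt(2)*p + 8*sqrt(2)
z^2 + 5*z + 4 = (z + 1)*(z + 4)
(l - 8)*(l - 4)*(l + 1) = l^3 - 11*l^2 + 20*l + 32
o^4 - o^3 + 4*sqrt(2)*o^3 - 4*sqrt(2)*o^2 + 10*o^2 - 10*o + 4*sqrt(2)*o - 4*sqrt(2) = (o - 1)*(o + sqrt(2))^2*(o + 2*sqrt(2))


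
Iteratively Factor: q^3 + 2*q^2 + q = (q + 1)*(q^2 + q) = (q + 1)^2*(q)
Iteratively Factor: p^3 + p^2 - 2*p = (p - 1)*(p^2 + 2*p) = p*(p - 1)*(p + 2)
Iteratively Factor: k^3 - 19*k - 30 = (k - 5)*(k^2 + 5*k + 6) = (k - 5)*(k + 3)*(k + 2)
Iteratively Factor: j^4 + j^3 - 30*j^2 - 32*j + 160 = (j + 4)*(j^3 - 3*j^2 - 18*j + 40) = (j - 5)*(j + 4)*(j^2 + 2*j - 8) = (j - 5)*(j + 4)^2*(j - 2)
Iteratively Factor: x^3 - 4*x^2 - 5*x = (x)*(x^2 - 4*x - 5) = x*(x - 5)*(x + 1)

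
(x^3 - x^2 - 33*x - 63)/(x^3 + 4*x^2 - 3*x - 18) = (x - 7)/(x - 2)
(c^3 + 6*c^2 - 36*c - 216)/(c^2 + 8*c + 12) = (c^2 - 36)/(c + 2)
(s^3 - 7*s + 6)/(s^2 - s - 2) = (s^2 + 2*s - 3)/(s + 1)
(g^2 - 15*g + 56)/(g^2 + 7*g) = (g^2 - 15*g + 56)/(g*(g + 7))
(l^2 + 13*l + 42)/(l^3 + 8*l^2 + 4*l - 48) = (l + 7)/(l^2 + 2*l - 8)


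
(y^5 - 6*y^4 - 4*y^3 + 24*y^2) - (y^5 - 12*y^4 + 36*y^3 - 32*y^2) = 6*y^4 - 40*y^3 + 56*y^2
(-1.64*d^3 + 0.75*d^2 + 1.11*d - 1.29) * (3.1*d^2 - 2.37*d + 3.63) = -5.084*d^5 + 6.2118*d^4 - 4.2897*d^3 - 3.9072*d^2 + 7.0866*d - 4.6827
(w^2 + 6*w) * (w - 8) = w^3 - 2*w^2 - 48*w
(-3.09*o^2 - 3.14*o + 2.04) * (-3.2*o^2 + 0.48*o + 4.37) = 9.888*o^4 + 8.5648*o^3 - 21.5385*o^2 - 12.7426*o + 8.9148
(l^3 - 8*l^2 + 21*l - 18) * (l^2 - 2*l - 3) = l^5 - 10*l^4 + 34*l^3 - 36*l^2 - 27*l + 54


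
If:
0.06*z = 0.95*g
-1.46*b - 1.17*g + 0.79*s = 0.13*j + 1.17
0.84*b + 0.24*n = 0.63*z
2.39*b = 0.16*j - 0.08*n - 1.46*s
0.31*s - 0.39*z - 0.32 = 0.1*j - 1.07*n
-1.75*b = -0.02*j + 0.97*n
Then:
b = -4.27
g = -0.06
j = 232.95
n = 12.51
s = 31.83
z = -0.93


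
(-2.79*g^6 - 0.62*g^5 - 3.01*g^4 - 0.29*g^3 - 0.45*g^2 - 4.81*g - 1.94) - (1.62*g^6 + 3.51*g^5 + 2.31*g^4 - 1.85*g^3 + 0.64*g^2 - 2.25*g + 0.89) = -4.41*g^6 - 4.13*g^5 - 5.32*g^4 + 1.56*g^3 - 1.09*g^2 - 2.56*g - 2.83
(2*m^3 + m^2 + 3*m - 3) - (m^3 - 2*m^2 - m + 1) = m^3 + 3*m^2 + 4*m - 4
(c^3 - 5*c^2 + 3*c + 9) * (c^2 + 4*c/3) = c^5 - 11*c^4/3 - 11*c^3/3 + 13*c^2 + 12*c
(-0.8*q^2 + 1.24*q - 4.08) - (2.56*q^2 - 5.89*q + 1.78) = -3.36*q^2 + 7.13*q - 5.86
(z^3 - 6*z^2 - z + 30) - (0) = z^3 - 6*z^2 - z + 30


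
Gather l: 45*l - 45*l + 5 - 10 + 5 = 0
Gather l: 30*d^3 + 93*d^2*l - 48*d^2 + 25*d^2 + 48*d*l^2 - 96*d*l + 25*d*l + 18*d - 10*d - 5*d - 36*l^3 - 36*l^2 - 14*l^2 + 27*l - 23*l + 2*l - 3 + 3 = 30*d^3 - 23*d^2 + 3*d - 36*l^3 + l^2*(48*d - 50) + l*(93*d^2 - 71*d + 6)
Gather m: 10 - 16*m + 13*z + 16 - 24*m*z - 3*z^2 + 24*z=m*(-24*z - 16) - 3*z^2 + 37*z + 26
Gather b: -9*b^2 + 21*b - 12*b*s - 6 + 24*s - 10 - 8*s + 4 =-9*b^2 + b*(21 - 12*s) + 16*s - 12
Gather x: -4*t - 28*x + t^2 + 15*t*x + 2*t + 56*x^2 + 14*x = t^2 - 2*t + 56*x^2 + x*(15*t - 14)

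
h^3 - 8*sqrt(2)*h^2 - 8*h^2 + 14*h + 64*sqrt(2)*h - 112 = (h - 8)*(h - 7*sqrt(2))*(h - sqrt(2))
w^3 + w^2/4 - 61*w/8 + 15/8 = (w - 5/2)*(w - 1/4)*(w + 3)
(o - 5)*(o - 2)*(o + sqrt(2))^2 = o^4 - 7*o^3 + 2*sqrt(2)*o^3 - 14*sqrt(2)*o^2 + 12*o^2 - 14*o + 20*sqrt(2)*o + 20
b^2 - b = b*(b - 1)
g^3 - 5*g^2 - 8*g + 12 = (g - 6)*(g - 1)*(g + 2)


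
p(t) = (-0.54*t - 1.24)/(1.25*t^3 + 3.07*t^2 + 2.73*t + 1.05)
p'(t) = (-0.54*t - 1.24)*(-3.75*t^2 - 6.14*t - 2.73)/(1.25*t^3 + 3.07*t^2 + 2.73*t + 1.05)^2 - 0.54/(1.25*t^3 + 3.07*t^2 + 2.73*t + 1.05)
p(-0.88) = -4.42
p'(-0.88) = 2.77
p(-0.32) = -2.37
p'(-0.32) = 4.86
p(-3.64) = -0.03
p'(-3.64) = -0.01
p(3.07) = -0.04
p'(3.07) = 0.02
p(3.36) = -0.03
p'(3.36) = 0.02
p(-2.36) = -0.01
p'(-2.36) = 0.10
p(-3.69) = -0.03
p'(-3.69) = -0.01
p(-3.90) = -0.02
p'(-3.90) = -0.01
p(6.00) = -0.01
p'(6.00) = 0.00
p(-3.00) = -0.03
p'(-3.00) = 0.00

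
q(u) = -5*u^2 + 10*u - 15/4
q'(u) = 10 - 10*u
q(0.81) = 1.07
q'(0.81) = 1.90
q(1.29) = 0.83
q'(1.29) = -2.90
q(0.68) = 0.74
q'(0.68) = 3.20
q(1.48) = 0.10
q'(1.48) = -4.80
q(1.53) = -0.15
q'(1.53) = -5.30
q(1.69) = -1.13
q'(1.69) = -6.90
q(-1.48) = -29.50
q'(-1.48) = 24.80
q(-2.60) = -63.55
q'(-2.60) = 36.00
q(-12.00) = -843.75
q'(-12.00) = 130.00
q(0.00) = -3.75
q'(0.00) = 10.00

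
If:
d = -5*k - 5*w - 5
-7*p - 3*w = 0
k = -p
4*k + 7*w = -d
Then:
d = -305/11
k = 15/11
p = -15/11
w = 35/11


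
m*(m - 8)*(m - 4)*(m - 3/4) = m^4 - 51*m^3/4 + 41*m^2 - 24*m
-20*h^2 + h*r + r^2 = (-4*h + r)*(5*h + r)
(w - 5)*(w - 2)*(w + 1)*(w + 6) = w^4 - 33*w^2 + 28*w + 60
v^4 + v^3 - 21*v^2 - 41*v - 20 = (v - 5)*(v + 1)^2*(v + 4)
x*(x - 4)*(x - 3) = x^3 - 7*x^2 + 12*x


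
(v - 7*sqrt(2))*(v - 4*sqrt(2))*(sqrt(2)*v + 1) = sqrt(2)*v^3 - 21*v^2 + 45*sqrt(2)*v + 56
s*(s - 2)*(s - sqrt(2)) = s^3 - 2*s^2 - sqrt(2)*s^2 + 2*sqrt(2)*s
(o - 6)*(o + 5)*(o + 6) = o^3 + 5*o^2 - 36*o - 180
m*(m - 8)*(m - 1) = m^3 - 9*m^2 + 8*m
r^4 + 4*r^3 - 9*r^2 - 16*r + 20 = (r - 2)*(r - 1)*(r + 2)*(r + 5)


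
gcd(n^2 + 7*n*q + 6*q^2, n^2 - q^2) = n + q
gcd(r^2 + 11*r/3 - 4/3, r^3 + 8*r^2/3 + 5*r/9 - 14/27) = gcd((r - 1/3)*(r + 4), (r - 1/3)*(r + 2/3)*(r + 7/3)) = r - 1/3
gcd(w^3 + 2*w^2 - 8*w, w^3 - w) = w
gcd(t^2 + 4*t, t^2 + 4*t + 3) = 1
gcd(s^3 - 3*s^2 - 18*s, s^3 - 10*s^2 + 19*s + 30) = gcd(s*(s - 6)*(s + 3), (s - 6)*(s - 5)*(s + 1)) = s - 6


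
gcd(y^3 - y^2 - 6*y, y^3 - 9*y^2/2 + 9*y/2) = y^2 - 3*y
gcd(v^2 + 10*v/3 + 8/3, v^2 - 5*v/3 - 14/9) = 1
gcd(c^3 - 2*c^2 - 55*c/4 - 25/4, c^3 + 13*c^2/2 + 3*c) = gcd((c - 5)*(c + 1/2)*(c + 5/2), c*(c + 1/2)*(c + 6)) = c + 1/2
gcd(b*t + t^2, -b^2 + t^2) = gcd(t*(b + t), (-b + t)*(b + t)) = b + t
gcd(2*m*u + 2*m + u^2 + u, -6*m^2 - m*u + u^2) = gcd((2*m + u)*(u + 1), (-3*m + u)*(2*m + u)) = 2*m + u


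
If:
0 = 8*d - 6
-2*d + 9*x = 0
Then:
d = 3/4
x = 1/6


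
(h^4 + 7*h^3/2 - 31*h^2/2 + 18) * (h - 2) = h^5 + 3*h^4/2 - 45*h^3/2 + 31*h^2 + 18*h - 36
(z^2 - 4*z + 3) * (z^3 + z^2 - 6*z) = z^5 - 3*z^4 - 7*z^3 + 27*z^2 - 18*z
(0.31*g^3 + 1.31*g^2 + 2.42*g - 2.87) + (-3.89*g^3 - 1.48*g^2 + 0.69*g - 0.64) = -3.58*g^3 - 0.17*g^2 + 3.11*g - 3.51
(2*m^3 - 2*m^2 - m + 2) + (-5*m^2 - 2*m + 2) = 2*m^3 - 7*m^2 - 3*m + 4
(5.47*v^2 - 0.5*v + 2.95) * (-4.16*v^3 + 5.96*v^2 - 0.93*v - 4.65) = -22.7552*v^5 + 34.6812*v^4 - 20.3391*v^3 - 7.3885*v^2 - 0.4185*v - 13.7175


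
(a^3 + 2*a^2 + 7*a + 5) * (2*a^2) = 2*a^5 + 4*a^4 + 14*a^3 + 10*a^2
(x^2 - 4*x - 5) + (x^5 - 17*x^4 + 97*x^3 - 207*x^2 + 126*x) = x^5 - 17*x^4 + 97*x^3 - 206*x^2 + 122*x - 5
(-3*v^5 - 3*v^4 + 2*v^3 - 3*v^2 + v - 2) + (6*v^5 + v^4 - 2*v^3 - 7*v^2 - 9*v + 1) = 3*v^5 - 2*v^4 - 10*v^2 - 8*v - 1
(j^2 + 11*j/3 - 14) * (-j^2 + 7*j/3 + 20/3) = -j^4 - 4*j^3/3 + 263*j^2/9 - 74*j/9 - 280/3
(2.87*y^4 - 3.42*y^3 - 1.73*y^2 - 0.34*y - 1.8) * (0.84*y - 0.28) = 2.4108*y^5 - 3.6764*y^4 - 0.4956*y^3 + 0.1988*y^2 - 1.4168*y + 0.504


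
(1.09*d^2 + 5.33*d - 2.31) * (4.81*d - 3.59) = 5.2429*d^3 + 21.7242*d^2 - 30.2458*d + 8.2929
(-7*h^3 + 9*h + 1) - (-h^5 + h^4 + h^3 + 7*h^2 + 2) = h^5 - h^4 - 8*h^3 - 7*h^2 + 9*h - 1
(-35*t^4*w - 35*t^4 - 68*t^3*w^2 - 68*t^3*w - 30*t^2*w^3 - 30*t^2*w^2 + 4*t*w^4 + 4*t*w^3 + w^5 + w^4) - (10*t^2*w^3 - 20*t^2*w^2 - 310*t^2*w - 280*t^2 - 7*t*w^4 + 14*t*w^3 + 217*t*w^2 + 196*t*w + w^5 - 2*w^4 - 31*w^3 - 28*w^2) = -35*t^4*w - 35*t^4 - 68*t^3*w^2 - 68*t^3*w - 40*t^2*w^3 - 10*t^2*w^2 + 310*t^2*w + 280*t^2 + 11*t*w^4 - 10*t*w^3 - 217*t*w^2 - 196*t*w + 3*w^4 + 31*w^3 + 28*w^2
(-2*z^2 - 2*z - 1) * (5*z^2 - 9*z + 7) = -10*z^4 + 8*z^3 - z^2 - 5*z - 7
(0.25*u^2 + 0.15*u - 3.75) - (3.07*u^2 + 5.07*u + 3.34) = -2.82*u^2 - 4.92*u - 7.09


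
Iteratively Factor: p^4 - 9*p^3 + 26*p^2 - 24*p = (p)*(p^3 - 9*p^2 + 26*p - 24) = p*(p - 3)*(p^2 - 6*p + 8) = p*(p - 4)*(p - 3)*(p - 2)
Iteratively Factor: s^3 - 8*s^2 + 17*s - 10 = (s - 2)*(s^2 - 6*s + 5) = (s - 2)*(s - 1)*(s - 5)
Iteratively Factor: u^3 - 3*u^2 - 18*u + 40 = (u + 4)*(u^2 - 7*u + 10) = (u - 2)*(u + 4)*(u - 5)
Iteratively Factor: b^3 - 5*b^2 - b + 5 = (b - 1)*(b^2 - 4*b - 5) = (b - 5)*(b - 1)*(b + 1)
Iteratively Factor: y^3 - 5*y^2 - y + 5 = (y + 1)*(y^2 - 6*y + 5) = (y - 5)*(y + 1)*(y - 1)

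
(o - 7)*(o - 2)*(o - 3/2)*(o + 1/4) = o^4 - 41*o^3/4 + 199*o^2/8 - 113*o/8 - 21/4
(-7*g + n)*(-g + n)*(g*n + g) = 7*g^3*n + 7*g^3 - 8*g^2*n^2 - 8*g^2*n + g*n^3 + g*n^2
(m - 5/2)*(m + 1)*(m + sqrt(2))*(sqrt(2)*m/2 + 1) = sqrt(2)*m^4/2 - 3*sqrt(2)*m^3/4 + 2*m^3 - 3*m^2 - sqrt(2)*m^2/4 - 5*m - 3*sqrt(2)*m/2 - 5*sqrt(2)/2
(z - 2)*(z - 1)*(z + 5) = z^3 + 2*z^2 - 13*z + 10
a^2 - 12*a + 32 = (a - 8)*(a - 4)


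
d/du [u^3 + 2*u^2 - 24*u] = 3*u^2 + 4*u - 24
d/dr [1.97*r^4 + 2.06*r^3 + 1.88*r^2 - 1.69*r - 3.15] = 7.88*r^3 + 6.18*r^2 + 3.76*r - 1.69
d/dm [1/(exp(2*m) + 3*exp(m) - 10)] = (-2*exp(m) - 3)*exp(m)/(exp(2*m) + 3*exp(m) - 10)^2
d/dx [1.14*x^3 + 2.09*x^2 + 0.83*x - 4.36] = 3.42*x^2 + 4.18*x + 0.83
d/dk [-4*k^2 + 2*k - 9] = 2 - 8*k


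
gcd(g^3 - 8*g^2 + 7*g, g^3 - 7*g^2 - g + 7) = g^2 - 8*g + 7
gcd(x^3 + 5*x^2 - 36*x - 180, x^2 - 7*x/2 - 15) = x - 6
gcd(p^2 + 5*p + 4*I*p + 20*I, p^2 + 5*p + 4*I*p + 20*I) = p^2 + p*(5 + 4*I) + 20*I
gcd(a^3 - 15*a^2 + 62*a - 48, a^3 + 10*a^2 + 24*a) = 1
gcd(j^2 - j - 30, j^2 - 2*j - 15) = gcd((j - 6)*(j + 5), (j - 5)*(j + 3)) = 1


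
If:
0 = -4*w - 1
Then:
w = -1/4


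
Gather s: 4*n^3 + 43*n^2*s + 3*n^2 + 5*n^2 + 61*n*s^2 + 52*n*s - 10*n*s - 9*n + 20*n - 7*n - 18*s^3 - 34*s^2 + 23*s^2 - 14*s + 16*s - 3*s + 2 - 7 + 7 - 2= 4*n^3 + 8*n^2 + 4*n - 18*s^3 + s^2*(61*n - 11) + s*(43*n^2 + 42*n - 1)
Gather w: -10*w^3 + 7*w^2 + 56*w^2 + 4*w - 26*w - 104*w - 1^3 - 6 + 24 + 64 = -10*w^3 + 63*w^2 - 126*w + 81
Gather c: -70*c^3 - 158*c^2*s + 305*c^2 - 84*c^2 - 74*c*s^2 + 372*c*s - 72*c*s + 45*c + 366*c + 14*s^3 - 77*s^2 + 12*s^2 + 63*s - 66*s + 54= -70*c^3 + c^2*(221 - 158*s) + c*(-74*s^2 + 300*s + 411) + 14*s^3 - 65*s^2 - 3*s + 54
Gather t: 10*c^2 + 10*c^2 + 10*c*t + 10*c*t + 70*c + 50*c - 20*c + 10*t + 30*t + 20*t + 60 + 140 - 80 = 20*c^2 + 100*c + t*(20*c + 60) + 120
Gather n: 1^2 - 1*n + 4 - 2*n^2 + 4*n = -2*n^2 + 3*n + 5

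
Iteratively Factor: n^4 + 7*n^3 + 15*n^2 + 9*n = (n)*(n^3 + 7*n^2 + 15*n + 9) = n*(n + 3)*(n^2 + 4*n + 3) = n*(n + 1)*(n + 3)*(n + 3)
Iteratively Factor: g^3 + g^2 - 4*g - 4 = (g + 1)*(g^2 - 4) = (g + 1)*(g + 2)*(g - 2)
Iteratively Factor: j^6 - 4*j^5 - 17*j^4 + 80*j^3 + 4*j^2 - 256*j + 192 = (j - 1)*(j^5 - 3*j^4 - 20*j^3 + 60*j^2 + 64*j - 192) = (j - 1)*(j + 4)*(j^4 - 7*j^3 + 8*j^2 + 28*j - 48) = (j - 3)*(j - 1)*(j + 4)*(j^3 - 4*j^2 - 4*j + 16) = (j - 3)*(j - 2)*(j - 1)*(j + 4)*(j^2 - 2*j - 8) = (j - 3)*(j - 2)*(j - 1)*(j + 2)*(j + 4)*(j - 4)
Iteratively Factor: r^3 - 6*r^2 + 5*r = (r)*(r^2 - 6*r + 5) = r*(r - 5)*(r - 1)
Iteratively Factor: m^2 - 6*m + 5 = (m - 5)*(m - 1)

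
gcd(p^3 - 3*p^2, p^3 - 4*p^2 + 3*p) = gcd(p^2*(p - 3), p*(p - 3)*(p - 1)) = p^2 - 3*p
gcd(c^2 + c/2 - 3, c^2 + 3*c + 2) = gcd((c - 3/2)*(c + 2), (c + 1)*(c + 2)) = c + 2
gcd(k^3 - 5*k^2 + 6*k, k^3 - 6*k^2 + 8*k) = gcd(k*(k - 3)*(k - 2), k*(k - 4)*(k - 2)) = k^2 - 2*k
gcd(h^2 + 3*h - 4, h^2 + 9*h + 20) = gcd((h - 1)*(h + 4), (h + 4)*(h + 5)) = h + 4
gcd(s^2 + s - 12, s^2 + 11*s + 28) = s + 4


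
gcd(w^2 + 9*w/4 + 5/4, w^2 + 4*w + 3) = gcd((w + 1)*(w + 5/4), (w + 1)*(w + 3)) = w + 1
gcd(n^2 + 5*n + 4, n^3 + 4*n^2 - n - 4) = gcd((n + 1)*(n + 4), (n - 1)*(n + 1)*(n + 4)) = n^2 + 5*n + 4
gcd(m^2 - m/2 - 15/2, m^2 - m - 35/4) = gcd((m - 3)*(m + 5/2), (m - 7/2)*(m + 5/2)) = m + 5/2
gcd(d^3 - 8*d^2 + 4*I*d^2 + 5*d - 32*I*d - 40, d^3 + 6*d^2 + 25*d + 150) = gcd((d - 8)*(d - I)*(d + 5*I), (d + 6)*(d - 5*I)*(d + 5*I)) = d + 5*I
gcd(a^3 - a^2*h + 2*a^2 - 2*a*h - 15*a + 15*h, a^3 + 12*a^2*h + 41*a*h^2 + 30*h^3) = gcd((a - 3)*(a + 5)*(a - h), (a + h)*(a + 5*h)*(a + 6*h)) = 1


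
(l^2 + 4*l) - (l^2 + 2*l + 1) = 2*l - 1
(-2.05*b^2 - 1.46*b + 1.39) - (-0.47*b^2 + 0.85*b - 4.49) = -1.58*b^2 - 2.31*b + 5.88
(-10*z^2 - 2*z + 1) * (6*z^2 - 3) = -60*z^4 - 12*z^3 + 36*z^2 + 6*z - 3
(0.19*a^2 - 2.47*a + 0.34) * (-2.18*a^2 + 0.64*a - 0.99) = -0.4142*a^4 + 5.5062*a^3 - 2.5101*a^2 + 2.6629*a - 0.3366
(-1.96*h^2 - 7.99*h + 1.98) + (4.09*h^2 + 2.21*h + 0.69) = 2.13*h^2 - 5.78*h + 2.67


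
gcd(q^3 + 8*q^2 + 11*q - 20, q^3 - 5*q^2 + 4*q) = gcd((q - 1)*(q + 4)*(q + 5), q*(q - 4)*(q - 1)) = q - 1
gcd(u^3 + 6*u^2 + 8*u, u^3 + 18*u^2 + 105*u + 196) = u + 4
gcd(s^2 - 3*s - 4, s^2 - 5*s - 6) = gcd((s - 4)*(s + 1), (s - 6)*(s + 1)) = s + 1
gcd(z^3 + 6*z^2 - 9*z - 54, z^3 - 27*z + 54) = z^2 + 3*z - 18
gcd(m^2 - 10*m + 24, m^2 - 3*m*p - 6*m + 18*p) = m - 6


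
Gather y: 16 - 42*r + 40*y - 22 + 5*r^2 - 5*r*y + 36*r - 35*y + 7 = 5*r^2 - 6*r + y*(5 - 5*r) + 1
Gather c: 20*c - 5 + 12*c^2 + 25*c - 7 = 12*c^2 + 45*c - 12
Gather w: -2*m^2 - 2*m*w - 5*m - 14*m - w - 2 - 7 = -2*m^2 - 19*m + w*(-2*m - 1) - 9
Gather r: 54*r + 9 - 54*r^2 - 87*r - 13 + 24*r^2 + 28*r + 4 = -30*r^2 - 5*r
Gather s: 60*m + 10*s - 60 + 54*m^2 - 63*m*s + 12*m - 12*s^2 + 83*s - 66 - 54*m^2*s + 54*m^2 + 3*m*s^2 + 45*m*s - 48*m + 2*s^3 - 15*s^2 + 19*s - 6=108*m^2 + 24*m + 2*s^3 + s^2*(3*m - 27) + s*(-54*m^2 - 18*m + 112) - 132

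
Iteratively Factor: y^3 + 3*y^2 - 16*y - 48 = (y + 4)*(y^2 - y - 12) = (y + 3)*(y + 4)*(y - 4)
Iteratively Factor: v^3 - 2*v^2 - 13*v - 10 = (v - 5)*(v^2 + 3*v + 2) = (v - 5)*(v + 1)*(v + 2)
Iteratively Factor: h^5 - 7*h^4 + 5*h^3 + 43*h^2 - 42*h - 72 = (h - 4)*(h^4 - 3*h^3 - 7*h^2 + 15*h + 18) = (h - 4)*(h - 3)*(h^3 - 7*h - 6) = (h - 4)*(h - 3)*(h + 1)*(h^2 - h - 6) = (h - 4)*(h - 3)^2*(h + 1)*(h + 2)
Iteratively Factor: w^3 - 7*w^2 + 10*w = (w - 2)*(w^2 - 5*w) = w*(w - 2)*(w - 5)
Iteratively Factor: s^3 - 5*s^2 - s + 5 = (s - 5)*(s^2 - 1) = (s - 5)*(s + 1)*(s - 1)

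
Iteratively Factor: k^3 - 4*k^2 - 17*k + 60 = (k - 5)*(k^2 + k - 12) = (k - 5)*(k - 3)*(k + 4)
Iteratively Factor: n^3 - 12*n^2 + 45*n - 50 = (n - 5)*(n^2 - 7*n + 10) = (n - 5)^2*(n - 2)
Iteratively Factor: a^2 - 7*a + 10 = (a - 5)*(a - 2)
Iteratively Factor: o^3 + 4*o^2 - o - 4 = (o + 4)*(o^2 - 1) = (o - 1)*(o + 4)*(o + 1)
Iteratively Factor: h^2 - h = (h)*(h - 1)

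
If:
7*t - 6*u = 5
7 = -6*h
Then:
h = -7/6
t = 6*u/7 + 5/7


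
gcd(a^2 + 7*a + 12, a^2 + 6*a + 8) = a + 4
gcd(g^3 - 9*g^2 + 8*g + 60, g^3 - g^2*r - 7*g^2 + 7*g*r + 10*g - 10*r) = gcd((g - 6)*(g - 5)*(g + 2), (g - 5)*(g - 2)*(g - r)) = g - 5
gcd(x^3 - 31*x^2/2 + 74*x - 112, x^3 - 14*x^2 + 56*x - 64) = x^2 - 12*x + 32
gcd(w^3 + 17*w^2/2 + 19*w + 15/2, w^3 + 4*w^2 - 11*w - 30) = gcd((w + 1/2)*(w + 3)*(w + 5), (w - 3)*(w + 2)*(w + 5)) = w + 5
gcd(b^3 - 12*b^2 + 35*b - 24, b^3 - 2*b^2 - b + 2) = b - 1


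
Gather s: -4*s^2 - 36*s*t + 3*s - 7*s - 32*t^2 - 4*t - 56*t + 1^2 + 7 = -4*s^2 + s*(-36*t - 4) - 32*t^2 - 60*t + 8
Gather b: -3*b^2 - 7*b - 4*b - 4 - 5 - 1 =-3*b^2 - 11*b - 10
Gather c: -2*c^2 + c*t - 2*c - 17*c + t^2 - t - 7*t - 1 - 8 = -2*c^2 + c*(t - 19) + t^2 - 8*t - 9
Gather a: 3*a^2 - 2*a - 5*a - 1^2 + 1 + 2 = 3*a^2 - 7*a + 2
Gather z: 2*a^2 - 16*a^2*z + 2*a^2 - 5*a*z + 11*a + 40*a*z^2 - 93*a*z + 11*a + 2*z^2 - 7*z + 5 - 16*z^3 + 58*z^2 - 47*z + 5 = 4*a^2 + 22*a - 16*z^3 + z^2*(40*a + 60) + z*(-16*a^2 - 98*a - 54) + 10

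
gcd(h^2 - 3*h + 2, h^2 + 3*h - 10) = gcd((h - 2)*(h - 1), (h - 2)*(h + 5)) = h - 2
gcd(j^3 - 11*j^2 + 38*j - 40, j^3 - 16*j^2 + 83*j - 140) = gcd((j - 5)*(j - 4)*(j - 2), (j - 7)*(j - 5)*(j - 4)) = j^2 - 9*j + 20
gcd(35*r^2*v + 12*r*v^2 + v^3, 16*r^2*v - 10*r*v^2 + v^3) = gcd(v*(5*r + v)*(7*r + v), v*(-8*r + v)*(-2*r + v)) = v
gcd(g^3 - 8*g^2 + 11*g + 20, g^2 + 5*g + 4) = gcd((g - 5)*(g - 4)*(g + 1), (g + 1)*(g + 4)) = g + 1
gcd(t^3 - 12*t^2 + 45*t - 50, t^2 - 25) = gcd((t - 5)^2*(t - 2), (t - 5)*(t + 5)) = t - 5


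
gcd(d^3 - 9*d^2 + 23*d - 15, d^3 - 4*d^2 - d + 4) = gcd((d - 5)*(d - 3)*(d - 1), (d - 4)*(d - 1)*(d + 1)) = d - 1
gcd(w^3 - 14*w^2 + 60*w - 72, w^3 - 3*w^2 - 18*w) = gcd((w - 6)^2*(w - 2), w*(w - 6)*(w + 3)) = w - 6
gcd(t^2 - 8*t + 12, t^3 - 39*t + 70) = t - 2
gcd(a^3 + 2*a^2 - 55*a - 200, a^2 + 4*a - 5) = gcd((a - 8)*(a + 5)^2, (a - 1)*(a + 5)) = a + 5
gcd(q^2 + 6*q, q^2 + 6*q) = q^2 + 6*q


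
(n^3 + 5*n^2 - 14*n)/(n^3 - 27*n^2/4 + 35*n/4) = 4*(n^2 + 5*n - 14)/(4*n^2 - 27*n + 35)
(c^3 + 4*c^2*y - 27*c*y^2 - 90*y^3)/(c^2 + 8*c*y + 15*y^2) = (c^2 + c*y - 30*y^2)/(c + 5*y)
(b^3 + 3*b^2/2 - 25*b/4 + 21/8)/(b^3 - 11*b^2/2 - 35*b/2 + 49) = (b^2 - 2*b + 3/4)/(b^2 - 9*b + 14)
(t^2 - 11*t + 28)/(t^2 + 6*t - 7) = (t^2 - 11*t + 28)/(t^2 + 6*t - 7)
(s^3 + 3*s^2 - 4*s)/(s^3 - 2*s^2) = (s^2 + 3*s - 4)/(s*(s - 2))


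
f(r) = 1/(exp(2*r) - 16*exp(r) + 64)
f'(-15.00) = 0.00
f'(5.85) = -0.00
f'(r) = (-2*exp(2*r) + 16*exp(r))/(exp(2*r) - 16*exp(r) + 64)^2 = 2*(8 - exp(r))*exp(r)/(exp(2*r) - 16*exp(r) + 64)^2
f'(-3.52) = 0.00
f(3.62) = 0.00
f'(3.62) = -0.00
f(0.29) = 0.02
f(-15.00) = 0.02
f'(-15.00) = 0.00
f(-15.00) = 0.02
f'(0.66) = 0.02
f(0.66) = 0.03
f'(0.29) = 0.01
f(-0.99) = 0.02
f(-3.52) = 0.02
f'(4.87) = -0.00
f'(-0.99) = 0.00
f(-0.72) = 0.02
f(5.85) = 0.00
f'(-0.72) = 0.00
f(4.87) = 0.00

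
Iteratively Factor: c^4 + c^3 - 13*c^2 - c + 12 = (c - 3)*(c^3 + 4*c^2 - c - 4) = (c - 3)*(c + 4)*(c^2 - 1) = (c - 3)*(c - 1)*(c + 4)*(c + 1)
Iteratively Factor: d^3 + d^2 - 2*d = (d - 1)*(d^2 + 2*d) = d*(d - 1)*(d + 2)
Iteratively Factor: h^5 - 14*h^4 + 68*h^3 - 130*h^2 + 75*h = (h - 5)*(h^4 - 9*h^3 + 23*h^2 - 15*h) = (h - 5)*(h - 1)*(h^3 - 8*h^2 + 15*h) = (h - 5)^2*(h - 1)*(h^2 - 3*h) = (h - 5)^2*(h - 3)*(h - 1)*(h)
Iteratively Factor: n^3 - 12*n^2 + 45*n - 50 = (n - 5)*(n^2 - 7*n + 10) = (n - 5)*(n - 2)*(n - 5)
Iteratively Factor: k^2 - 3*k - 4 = (k + 1)*(k - 4)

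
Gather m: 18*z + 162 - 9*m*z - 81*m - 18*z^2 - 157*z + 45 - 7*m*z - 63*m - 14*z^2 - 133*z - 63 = m*(-16*z - 144) - 32*z^2 - 272*z + 144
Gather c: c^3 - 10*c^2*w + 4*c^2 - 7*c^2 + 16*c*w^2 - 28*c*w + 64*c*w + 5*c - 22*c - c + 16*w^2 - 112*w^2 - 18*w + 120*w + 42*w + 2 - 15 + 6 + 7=c^3 + c^2*(-10*w - 3) + c*(16*w^2 + 36*w - 18) - 96*w^2 + 144*w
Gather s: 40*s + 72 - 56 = 40*s + 16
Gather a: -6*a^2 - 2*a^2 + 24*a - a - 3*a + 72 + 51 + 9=-8*a^2 + 20*a + 132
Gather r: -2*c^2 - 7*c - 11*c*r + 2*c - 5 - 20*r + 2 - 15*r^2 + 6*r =-2*c^2 - 5*c - 15*r^2 + r*(-11*c - 14) - 3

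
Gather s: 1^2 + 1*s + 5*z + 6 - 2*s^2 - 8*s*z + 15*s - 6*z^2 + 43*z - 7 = -2*s^2 + s*(16 - 8*z) - 6*z^2 + 48*z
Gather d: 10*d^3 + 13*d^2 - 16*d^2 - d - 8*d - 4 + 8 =10*d^3 - 3*d^2 - 9*d + 4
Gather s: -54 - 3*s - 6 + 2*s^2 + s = 2*s^2 - 2*s - 60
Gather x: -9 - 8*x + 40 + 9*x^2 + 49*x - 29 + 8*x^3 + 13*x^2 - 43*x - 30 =8*x^3 + 22*x^2 - 2*x - 28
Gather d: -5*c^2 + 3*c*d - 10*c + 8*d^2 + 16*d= -5*c^2 - 10*c + 8*d^2 + d*(3*c + 16)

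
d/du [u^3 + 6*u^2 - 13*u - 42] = 3*u^2 + 12*u - 13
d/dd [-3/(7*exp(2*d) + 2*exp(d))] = 6*(7*exp(d) + 1)*exp(-d)/(7*exp(d) + 2)^2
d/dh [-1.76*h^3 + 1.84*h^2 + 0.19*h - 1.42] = -5.28*h^2 + 3.68*h + 0.19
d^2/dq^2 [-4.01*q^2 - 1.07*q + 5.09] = -8.02000000000000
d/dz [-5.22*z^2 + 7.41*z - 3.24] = 7.41 - 10.44*z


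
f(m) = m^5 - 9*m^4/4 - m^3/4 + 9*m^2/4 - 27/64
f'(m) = 5*m^4 - 9*m^3 - 3*m^2/4 + 9*m/2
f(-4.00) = -1548.42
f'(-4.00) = 1826.00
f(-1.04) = -1.56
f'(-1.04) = 10.48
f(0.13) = -0.39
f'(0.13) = 0.55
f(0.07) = -0.41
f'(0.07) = 0.31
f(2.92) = 61.25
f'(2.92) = 146.17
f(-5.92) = -9904.50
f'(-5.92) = 7955.60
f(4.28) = 702.39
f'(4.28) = 977.72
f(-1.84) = -38.13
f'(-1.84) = 102.56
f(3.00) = 73.83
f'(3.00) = 168.75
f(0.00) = -0.42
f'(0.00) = 0.00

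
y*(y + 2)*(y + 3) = y^3 + 5*y^2 + 6*y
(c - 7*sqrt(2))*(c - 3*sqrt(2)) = c^2 - 10*sqrt(2)*c + 42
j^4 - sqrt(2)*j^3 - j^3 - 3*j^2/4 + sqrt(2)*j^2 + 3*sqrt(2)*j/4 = j*(j - 3/2)*(j + 1/2)*(j - sqrt(2))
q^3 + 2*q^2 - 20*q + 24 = (q - 2)^2*(q + 6)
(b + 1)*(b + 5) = b^2 + 6*b + 5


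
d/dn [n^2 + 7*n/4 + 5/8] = 2*n + 7/4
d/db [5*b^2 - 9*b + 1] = 10*b - 9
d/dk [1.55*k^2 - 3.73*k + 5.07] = 3.1*k - 3.73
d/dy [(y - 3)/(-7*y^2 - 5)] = (-7*y^2 + 14*y*(y - 3) - 5)/(7*y^2 + 5)^2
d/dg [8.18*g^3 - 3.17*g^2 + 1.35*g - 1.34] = 24.54*g^2 - 6.34*g + 1.35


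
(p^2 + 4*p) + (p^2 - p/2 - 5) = 2*p^2 + 7*p/2 - 5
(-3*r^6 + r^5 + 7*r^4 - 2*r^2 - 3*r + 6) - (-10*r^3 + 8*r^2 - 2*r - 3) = -3*r^6 + r^5 + 7*r^4 + 10*r^3 - 10*r^2 - r + 9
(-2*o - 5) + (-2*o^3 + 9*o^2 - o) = -2*o^3 + 9*o^2 - 3*o - 5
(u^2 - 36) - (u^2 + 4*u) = -4*u - 36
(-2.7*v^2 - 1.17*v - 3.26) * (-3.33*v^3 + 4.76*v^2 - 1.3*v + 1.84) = 8.991*v^5 - 8.9559*v^4 + 8.7966*v^3 - 18.9646*v^2 + 2.0852*v - 5.9984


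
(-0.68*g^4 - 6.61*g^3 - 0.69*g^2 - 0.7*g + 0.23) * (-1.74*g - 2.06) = 1.1832*g^5 + 12.9022*g^4 + 14.8172*g^3 + 2.6394*g^2 + 1.0418*g - 0.4738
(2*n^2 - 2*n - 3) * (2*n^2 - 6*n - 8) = 4*n^4 - 16*n^3 - 10*n^2 + 34*n + 24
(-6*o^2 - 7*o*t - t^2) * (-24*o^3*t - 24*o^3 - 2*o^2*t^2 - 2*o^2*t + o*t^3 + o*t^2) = 144*o^5*t + 144*o^5 + 180*o^4*t^2 + 180*o^4*t + 32*o^3*t^3 + 32*o^3*t^2 - 5*o^2*t^4 - 5*o^2*t^3 - o*t^5 - o*t^4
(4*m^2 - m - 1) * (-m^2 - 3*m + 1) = -4*m^4 - 11*m^3 + 8*m^2 + 2*m - 1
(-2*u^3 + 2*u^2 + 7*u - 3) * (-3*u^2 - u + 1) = 6*u^5 - 4*u^4 - 25*u^3 + 4*u^2 + 10*u - 3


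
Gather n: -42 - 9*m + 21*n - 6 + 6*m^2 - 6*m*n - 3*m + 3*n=6*m^2 - 12*m + n*(24 - 6*m) - 48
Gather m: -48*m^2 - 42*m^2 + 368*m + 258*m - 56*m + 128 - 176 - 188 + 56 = -90*m^2 + 570*m - 180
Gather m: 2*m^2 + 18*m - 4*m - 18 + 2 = 2*m^2 + 14*m - 16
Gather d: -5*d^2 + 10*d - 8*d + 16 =-5*d^2 + 2*d + 16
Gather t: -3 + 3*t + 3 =3*t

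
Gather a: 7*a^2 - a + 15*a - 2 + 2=7*a^2 + 14*a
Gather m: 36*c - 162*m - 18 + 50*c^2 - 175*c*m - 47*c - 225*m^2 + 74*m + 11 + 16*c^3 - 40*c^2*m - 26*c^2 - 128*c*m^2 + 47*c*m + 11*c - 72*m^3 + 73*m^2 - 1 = 16*c^3 + 24*c^2 - 72*m^3 + m^2*(-128*c - 152) + m*(-40*c^2 - 128*c - 88) - 8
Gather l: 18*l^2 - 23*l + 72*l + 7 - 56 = 18*l^2 + 49*l - 49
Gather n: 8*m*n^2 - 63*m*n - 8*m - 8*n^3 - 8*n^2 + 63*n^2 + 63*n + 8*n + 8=-8*m - 8*n^3 + n^2*(8*m + 55) + n*(71 - 63*m) + 8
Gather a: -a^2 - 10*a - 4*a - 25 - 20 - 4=-a^2 - 14*a - 49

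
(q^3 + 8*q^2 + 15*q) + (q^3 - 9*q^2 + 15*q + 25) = 2*q^3 - q^2 + 30*q + 25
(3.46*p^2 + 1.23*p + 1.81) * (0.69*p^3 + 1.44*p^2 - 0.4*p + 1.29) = 2.3874*p^5 + 5.8311*p^4 + 1.6361*p^3 + 6.5778*p^2 + 0.8627*p + 2.3349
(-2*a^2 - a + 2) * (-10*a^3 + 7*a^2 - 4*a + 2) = 20*a^5 - 4*a^4 - 19*a^3 + 14*a^2 - 10*a + 4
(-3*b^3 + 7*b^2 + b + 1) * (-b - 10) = 3*b^4 + 23*b^3 - 71*b^2 - 11*b - 10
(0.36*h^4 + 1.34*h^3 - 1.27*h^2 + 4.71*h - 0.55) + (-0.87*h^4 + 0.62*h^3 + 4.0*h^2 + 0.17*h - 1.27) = -0.51*h^4 + 1.96*h^3 + 2.73*h^2 + 4.88*h - 1.82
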